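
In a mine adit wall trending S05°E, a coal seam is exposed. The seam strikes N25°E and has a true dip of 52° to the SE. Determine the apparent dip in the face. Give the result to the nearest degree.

33°

The section lies 30° from the strike.
tan α = tan 52° × sin 30° = 1.2799 × 0.5000 = 0.6400
α = arctan(0.6400) = 32.62°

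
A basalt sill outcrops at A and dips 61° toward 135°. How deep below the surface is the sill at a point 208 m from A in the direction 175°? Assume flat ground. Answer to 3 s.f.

The hole lies 40° from the dip direction, so the down-dip offset is 208 × cos 40° = 159.34 m.
Depth = down-dip offset × tan(dip) = 159.34 × tan 61° = 159.34 × 1.8040
Depth = 287.45 m

287 m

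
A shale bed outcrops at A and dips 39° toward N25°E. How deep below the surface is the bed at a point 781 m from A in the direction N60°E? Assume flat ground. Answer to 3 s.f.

The hole lies 35° from the dip direction, so the down-dip offset is 781 × cos 35° = 639.76 m.
Depth = down-dip offset × tan(dip) = 639.76 × tan 39° = 639.76 × 0.8098
Depth = 518.07 m

518 m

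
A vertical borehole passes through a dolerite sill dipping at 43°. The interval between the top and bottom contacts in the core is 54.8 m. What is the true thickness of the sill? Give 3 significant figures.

True thickness t = h · cos(dip) = 54.8 × cos 43°
t = 54.8 × 0.7314 = 40.078 m

40.1 m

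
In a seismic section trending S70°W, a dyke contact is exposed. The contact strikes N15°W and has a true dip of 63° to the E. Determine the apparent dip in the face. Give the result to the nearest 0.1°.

The section lies 85° from the strike.
tan α = tan 63° × sin 85° = 1.9626 × 0.9962 = 1.9551
α = arctan(1.9551) = 62.91°

62.9°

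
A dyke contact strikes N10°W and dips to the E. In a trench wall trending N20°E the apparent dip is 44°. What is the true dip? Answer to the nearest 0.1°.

β = acute angle between strike N10°W and section N20°E = 30°.
tan δ = tan α / sin β = tan 44° / sin 30° = 0.9657 / 0.5000 = 1.9314
δ = arctan(1.9314) = 62.63°

62.6°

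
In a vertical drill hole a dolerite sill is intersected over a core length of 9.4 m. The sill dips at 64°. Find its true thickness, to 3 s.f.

True thickness t = h · cos(dip) = 9.4 × cos 64°
t = 9.4 × 0.4384 = 4.121 m

4.12 m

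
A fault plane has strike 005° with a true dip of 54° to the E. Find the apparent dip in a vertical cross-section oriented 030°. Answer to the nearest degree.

30°

Angle between strike (005°) and section (030°): β = 25°.
tan α = tan 54° × sin 25° = 1.3764 × 0.4226 = 0.5817
apparent dip = arctan 0.5817 = 30.19°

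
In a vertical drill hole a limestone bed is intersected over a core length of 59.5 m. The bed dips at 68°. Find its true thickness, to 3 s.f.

True thickness t = h · cos(dip) = 59.5 × cos 68°
t = 59.5 × 0.3746 = 22.289 m

22.3 m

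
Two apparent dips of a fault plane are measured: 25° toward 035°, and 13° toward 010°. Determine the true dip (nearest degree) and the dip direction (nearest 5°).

true dip 33°, dip direction 080°

Represent each trace as a vector plunging at its apparent dip toward its trend (east-north-up frame): v₁ = (0.520, 0.742, -0.423), v₂ = (0.169, 0.960, -0.225).
The plane normal is n = v₁ × v₂ ∝ (0.239, 0.045, 0.373).
True dip = arccos(n_z / |n|) = arccos(0.8382) = 33.0°.
Dip direction = azimuth of (n_x, n_y) = atan2(0.239, 0.045) = 79°.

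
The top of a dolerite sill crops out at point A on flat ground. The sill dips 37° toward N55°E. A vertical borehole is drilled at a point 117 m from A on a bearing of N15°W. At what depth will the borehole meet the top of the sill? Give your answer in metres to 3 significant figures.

30.2 m

The hole lies 70° from the dip direction, so the down-dip offset is 117 × cos 70° = 40.02 m.
Depth = down-dip offset × tan(dip) = 40.02 × tan 37° = 40.02 × 0.7536
Depth = 30.15 m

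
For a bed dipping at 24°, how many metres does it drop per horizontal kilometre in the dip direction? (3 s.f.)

drop per km = 1000 × tan 24° = 1000 × 0.4452

445 m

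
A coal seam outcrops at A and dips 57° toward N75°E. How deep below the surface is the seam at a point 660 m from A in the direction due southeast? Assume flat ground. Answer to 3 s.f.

The hole lies 60° from the dip direction, so the down-dip offset is 660 × cos 60° = 330.00 m.
Depth = down-dip offset × tan(dip) = 330.00 × tan 57° = 330.00 × 1.5399
Depth = 508.16 m

508 m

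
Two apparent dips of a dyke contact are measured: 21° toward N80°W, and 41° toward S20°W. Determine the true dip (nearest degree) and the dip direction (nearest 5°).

The two traces are lines in the plane: v₁ = (sin 280°·cos 21°, cos 280°·cos 21°, −sin 21°), v₂ = (sin 200°·cos 41°, cos 200°·cos 41°, −sin 41°).
The plane normal is n = v₁ × v₂ ∝ (-0.361, -0.511, 0.694).
Dip δ = arctan(|n_h|/n_z) = arctan(0.625/0.694) = 42.0°.
Dip direction = azimuth of (n_x, n_y) = atan2(-0.361, -0.511) = 215°.

true dip 42°, dip direction 215°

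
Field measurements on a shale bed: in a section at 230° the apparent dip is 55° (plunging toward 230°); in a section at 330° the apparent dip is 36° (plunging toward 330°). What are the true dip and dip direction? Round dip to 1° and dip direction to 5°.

true dip 60°, dip direction 265°

Each apparent-dip line lies in the plane. As unit vectors (x east, y north, z up), v₁ plunges 55°→230° and v₂ plunges 36°→330°.
n = v₁ × v₂ = (-0.791, -0.073, 0.457) (taken with n_z > 0).
True dip = arccos(n_z / |n|) = arccos(0.4988) = 60.1°.
Dip direction = atan2(-0.791, -0.073) = 265° (azimuth of n's horizontal projection).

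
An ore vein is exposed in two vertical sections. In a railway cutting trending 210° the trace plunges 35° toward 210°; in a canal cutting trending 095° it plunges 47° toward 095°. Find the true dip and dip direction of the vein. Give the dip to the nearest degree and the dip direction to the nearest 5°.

Each apparent-dip line lies in the plane. As unit vectors (x east, y north, z up), v₁ plunges 35°→210° and v₂ plunges 47°→095°.
The plane normal is n = v₁ × v₂ ∝ (0.485, -0.689, 0.506).
True dip = arccos(n_z / |n|) = arccos(0.5151) = 59.0°.
Dip direction = azimuth of (n_x, n_y) = atan2(0.485, -0.689) = 145°.

true dip 59°, dip direction 145°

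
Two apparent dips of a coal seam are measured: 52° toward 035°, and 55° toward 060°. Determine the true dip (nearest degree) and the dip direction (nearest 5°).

true dip 55°, dip direction 060°

Each apparent-dip line lies in the plane. As unit vectors (x east, y north, z up), v₁ plunges 52°→035° and v₂ plunges 55°→060°.
n = v₁ × v₂ = (0.187, 0.102, 0.149) (taken with n_z > 0).
True dip = arccos(n_z / |n|) = arccos(0.5735) = 55.0°.
Dip direction = atan2(0.187, 0.102) = 61° (azimuth of n's horizontal projection).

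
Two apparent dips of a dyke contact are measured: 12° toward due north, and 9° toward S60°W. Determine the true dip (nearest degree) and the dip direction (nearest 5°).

true dip 20°, dip direction 305°

The two traces are lines in the plane: v₁ = (sin 0°·cos 12°, cos 0°·cos 12°, −sin 12°), v₂ = (sin 240°·cos 9°, cos 240°·cos 9°, −sin 9°).
Cross product v₁ × v₂ gives the pole to the plane: n ∝ (-0.256, 0.178, 0.837).
Dip δ = arctan(|n_h|/n_z) = arctan(0.311/0.837) = 20.4°.
The horizontal component of n points toward azimuth atan2(n_x, n_y) = 305°, the dip direction.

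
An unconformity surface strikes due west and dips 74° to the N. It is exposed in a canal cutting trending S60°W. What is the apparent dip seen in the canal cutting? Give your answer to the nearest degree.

60°

Angle between strike (due west) and section (S60°W): β = 30°.
tan(apparent dip) = tan 74° · sin 30° = 1.7437
α = arctan(1.7437) = 60.17°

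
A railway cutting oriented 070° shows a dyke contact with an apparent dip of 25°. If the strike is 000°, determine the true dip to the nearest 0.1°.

26.4°

The section is 70° from the strike.
tan δ = tan α / sin β = tan 25° / sin 70° = 0.4663 / 0.9397 = 0.4962
δ = arctan(0.4962) = 26.39°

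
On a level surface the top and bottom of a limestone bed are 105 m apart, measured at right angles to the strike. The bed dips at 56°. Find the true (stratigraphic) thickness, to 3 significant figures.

87.0 m

True thickness t = w · sin(dip) = 105 × sin 56°
t = 105 × 0.8290 = 87.049 m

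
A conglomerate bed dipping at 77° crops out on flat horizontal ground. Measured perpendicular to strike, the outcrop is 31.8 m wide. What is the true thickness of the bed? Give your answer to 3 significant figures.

True thickness t = w · sin(dip) = 31.8 × sin 77°
t = 31.8 × 0.9744 = 30.985 m

31.0 m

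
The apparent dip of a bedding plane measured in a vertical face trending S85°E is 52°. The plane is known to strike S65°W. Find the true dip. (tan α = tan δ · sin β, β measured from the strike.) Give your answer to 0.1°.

68.7°

The section is 30° from the strike.
tan(true dip) = tan 52° / sin 30° = 2.5599
true dip = arctan 2.5599 = 68.66°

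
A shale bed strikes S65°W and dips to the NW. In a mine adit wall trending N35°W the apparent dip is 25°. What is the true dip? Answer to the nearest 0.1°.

β = acute angle between strike S65°W and section N35°W = 80°.
tan(true dip) = tan 25° / sin 80° = 0.4735
true dip = arctan 0.4735 = 25.34°

25.3°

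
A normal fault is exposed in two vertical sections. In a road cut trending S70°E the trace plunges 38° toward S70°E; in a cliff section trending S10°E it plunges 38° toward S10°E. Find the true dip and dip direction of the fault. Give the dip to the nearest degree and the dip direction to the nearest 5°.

true dip 42°, dip direction 140°

The two traces are lines in the plane: v₁ = (sin 110°·cos 38°, cos 110°·cos 38°, −sin 38°), v₂ = (sin 170°·cos 38°, cos 170°·cos 38°, −sin 38°).
n = v₁ × v₂ = (0.312, -0.372, 0.538) (taken with n_z > 0).
Dip δ = arctan(|n_h|/n_z) = arctan(0.485/0.538) = 42.1°.
Dip direction = azimuth of (n_x, n_y) = atan2(0.312, -0.372) = 140°.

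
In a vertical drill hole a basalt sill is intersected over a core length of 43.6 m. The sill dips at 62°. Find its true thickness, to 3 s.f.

20.5 m

True thickness t = h · cos(dip) = 43.6 × cos 62°
t = 43.6 × 0.4695 = 20.469 m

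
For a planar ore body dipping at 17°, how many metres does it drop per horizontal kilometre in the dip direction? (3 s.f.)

306 m

drop per km = 1000 × tan 17° = 1000 × 0.3057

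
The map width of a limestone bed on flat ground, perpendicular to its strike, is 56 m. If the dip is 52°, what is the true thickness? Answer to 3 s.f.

44.1 m

True thickness t = w · sin(dip) = 56 × sin 52°
t = 56 × 0.7880 = 44.129 m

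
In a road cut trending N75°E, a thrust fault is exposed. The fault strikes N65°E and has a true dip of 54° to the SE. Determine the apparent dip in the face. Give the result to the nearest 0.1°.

The section lies 10° from the strike.
tan α = tan 54° × sin 10° = 1.3764 × 0.1736 = 0.2390
α = arctan(0.2390) = 13.44°

13.4°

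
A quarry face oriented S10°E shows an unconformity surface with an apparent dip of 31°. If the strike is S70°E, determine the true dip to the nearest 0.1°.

The section is 60° from the strike.
tan δ = tan α / sin β = tan 31° / sin 60° = 0.6009 / 0.8660 = 0.6938
δ = arctan(0.6938) = 34.75°

34.8°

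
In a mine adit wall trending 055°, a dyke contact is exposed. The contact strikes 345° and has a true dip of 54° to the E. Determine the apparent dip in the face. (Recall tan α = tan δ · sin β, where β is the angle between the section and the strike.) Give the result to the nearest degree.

52°

Angle between strike (345°) and section (055°): β = 70°.
tan α = tan 54° × sin 70° = 1.3764 × 0.9397 = 1.2934
apparent dip = arctan 1.2934 = 52.29°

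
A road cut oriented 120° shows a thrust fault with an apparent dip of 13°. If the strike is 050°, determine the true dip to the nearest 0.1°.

13.8°

β = acute angle between strike 050° and section 120° = 70°.
tan δ = tan α / sin β = tan 13° / sin 70° = 0.2309 / 0.9397 = 0.2457
true dip = arctan 0.2457 = 13.80°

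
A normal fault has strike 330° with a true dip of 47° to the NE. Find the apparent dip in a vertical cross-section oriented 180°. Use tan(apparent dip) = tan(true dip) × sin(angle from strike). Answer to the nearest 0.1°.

28.2°

The section lies 30° from the strike.
tan(apparent dip) = tan 47° · sin 30° = 0.5362
α = arctan(0.5362) = 28.20°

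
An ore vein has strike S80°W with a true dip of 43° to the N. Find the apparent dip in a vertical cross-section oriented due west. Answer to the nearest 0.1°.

9.2°

The section lies 10° from the strike.
tan α = tan 43° × sin 10° = 0.9325 × 0.1736 = 0.1619
α = arctan(0.1619) = 9.20°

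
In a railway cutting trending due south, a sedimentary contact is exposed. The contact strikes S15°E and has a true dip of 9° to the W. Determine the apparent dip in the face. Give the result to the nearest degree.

2°

The strike is S15°E and the section trends due south; the acute angle between them is β = 15°.
tan(apparent dip) = tan 9° · sin 15° = 0.0410
α = arctan(0.0410) = 2.35°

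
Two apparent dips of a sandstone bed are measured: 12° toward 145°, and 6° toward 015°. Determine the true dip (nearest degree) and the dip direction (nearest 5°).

true dip 21°, dip direction 090°

Each apparent-dip line lies in the plane. As unit vectors (x east, y north, z up), v₁ plunges 12°→145° and v₂ plunges 6°→015°.
The plane normal is n = v₁ × v₂ ∝ (0.283, 0.005, 0.745).
tan δ = √(n_x²+n_y²)/n_z = 0.284/0.745, so δ = 20.8°.
Dip direction = atan2(0.283, 0.005) = 89° (azimuth of n's horizontal projection).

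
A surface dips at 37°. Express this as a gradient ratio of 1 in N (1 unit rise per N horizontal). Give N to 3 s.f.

1 in 1.33

1 : N means tan θ = 1/N, so N = 1/tan 37° = 1/0.7536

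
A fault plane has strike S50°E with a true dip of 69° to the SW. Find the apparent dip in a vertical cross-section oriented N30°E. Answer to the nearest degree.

Angle between strike (S50°E) and section (N30°E): β = 80°.
tan α = tan 69° × sin 80° = 2.6051 × 0.9848 = 2.5655
apparent dip = arctan 2.5655 = 68.70°

69°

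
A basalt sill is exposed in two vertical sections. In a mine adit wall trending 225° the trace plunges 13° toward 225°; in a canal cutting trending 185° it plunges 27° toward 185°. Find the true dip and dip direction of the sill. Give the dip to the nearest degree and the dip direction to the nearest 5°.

Each apparent-dip line lies in the plane. As unit vectors (x east, y north, z up), v₁ plunges 13°→225° and v₂ plunges 27°→185°.
The plane normal is n = v₁ × v₂ ∝ (0.113, -0.295, 0.558).
True dip = arccos(n_z / |n|) = arccos(0.8700) = 29.5°.
Dip direction = atan2(0.113, -0.295) = 159° (azimuth of n's horizontal projection).

true dip 30°, dip direction 160°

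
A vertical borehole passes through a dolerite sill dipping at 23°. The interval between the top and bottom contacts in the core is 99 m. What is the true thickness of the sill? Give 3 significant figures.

True thickness t = h · cos(dip) = 99 × cos 23°
t = 99 × 0.9205 = 91.130 m

91.1 m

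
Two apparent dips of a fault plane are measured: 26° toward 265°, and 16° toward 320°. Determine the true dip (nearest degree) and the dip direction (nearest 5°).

true dip 26°, dip direction 265°

Each apparent-dip line lies in the plane. As unit vectors (x east, y north, z up), v₁ plunges 26°→265° and v₂ plunges 16°→320°.
n = v₁ × v₂ = (-0.344, -0.024, 0.708) (taken with n_z > 0).
True dip = arccos(n_z / |n|) = arccos(0.8988) = 26.0°.
The horizontal component of n points toward azimuth atan2(n_x, n_y) = 266°, the dip direction.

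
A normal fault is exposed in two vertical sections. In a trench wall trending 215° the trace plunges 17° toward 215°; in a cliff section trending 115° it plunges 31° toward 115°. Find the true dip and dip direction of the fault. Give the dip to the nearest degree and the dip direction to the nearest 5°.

The two traces are lines in the plane: v₁ = (sin 215°·cos 17°, cos 215°·cos 17°, −sin 17°), v₂ = (sin 115°·cos 31°, cos 115°·cos 31°, −sin 31°).
n = v₁ × v₂ = (0.298, -0.510, 0.807) (taken with n_z > 0).
Dip δ = arctan(|n_h|/n_z) = arctan(0.590/0.807) = 36.2°.
The horizontal component of n points toward azimuth atan2(n_x, n_y) = 150°, the dip direction.

true dip 36°, dip direction 150°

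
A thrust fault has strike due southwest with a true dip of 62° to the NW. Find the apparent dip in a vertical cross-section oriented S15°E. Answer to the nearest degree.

58°

The section lies 60° from the strike.
tan α = tan 62° × sin 60° = 1.8807 × 0.8660 = 1.6288
apparent dip = arctan 1.6288 = 58.45°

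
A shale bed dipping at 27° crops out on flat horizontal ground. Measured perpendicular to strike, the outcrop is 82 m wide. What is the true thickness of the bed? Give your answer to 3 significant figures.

True thickness t = w · sin(dip) = 82 × sin 27°
t = 82 × 0.4540 = 37.227 m

37.2 m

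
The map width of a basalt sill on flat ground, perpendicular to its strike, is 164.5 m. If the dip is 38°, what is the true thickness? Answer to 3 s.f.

True thickness t = w · sin(dip) = 164.5 × sin 38°
t = 164.5 × 0.6157 = 101.276 m

101 m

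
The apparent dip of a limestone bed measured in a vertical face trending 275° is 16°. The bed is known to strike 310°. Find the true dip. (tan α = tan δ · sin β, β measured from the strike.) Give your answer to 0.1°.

26.6°

β = acute angle between strike 310° and section 275° = 35°.
tan δ = tan α / sin β = tan 16° / sin 35° = 0.2867 / 0.5736 = 0.4999
δ = arctan(0.4999) = 26.56°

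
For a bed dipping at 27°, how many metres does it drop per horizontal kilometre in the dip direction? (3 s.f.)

510 m

drop per km = 1000 × tan 27° = 1000 × 0.5095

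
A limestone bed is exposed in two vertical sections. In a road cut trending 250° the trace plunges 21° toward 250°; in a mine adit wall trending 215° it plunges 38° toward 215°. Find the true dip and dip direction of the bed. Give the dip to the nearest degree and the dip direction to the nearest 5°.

true dip 42°, dip direction 185°

Represent each trace as a vector plunging at its apparent dip toward its trend (east-north-up frame): v₁ = (-0.877, -0.319, -0.358), v₂ = (-0.452, -0.646, -0.616).
The plane normal is n = v₁ × v₂ ∝ (-0.035, -0.378, 0.422).
Dip δ = arctan(|n_h|/n_z) = arctan(0.380/0.422) = 42.0°.
Dip direction = azimuth of (n_x, n_y) = atan2(-0.035, -0.378) = 185°.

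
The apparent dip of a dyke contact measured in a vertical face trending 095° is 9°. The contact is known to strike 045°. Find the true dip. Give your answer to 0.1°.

11.7°

The section is 50° from the strike.
tan(true dip) = tan 9° / sin 50° = 0.2068
true dip = arctan 0.2068 = 11.68°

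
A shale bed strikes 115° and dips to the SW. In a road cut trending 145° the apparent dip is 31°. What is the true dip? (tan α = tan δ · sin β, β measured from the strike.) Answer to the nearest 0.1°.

50.2°

β = acute angle between strike 115° and section 145° = 30°.
tan δ = tan α / sin β = tan 31° / sin 30° = 0.6009 / 0.5000 = 1.2017
δ = arctan(1.2017) = 50.23°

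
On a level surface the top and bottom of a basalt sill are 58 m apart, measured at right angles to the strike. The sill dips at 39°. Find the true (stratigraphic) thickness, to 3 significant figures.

True thickness t = w · sin(dip) = 58 × sin 39°
t = 58 × 0.6293 = 36.501 m

36.5 m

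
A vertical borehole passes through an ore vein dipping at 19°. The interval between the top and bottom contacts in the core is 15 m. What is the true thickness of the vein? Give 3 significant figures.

True thickness t = h · cos(dip) = 15 × cos 19°
t = 15 × 0.9455 = 14.183 m

14.2 m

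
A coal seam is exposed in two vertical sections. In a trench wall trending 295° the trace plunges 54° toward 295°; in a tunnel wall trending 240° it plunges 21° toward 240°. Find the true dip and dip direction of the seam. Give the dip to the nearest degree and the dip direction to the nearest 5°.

true dip 56°, dip direction 315°

Each apparent-dip line lies in the plane. As unit vectors (x east, y north, z up), v₁ plunges 54°→295° and v₂ plunges 21°→240°.
The plane normal is n = v₁ × v₂ ∝ (-0.467, 0.463, 0.450).
True dip = arccos(n_z / |n|) = arccos(0.5644) = 55.6°.
Dip direction = atan2(-0.467, 0.463) = 315° (azimuth of n's horizontal projection).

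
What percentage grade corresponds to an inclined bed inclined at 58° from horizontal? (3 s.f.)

160%

grade % = 100 × tan 58° = 100 × 1.6003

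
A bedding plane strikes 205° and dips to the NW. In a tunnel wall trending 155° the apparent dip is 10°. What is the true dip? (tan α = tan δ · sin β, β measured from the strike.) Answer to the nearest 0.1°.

13.0°

β = acute angle between strike 205° and section 155° = 50°.
tan(true dip) = tan 10° / sin 50° = 0.2302
true dip = arctan 0.2302 = 12.96°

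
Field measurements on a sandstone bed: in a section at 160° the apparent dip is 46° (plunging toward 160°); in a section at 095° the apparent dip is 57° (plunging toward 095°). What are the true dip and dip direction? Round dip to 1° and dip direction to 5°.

true dip 58°, dip direction 110°

The two traces are lines in the plane: v₁ = (sin 160°·cos 46°, cos 160°·cos 46°, −sin 46°), v₂ = (sin 95°·cos 57°, cos 95°·cos 57°, −sin 57°).
The plane normal is n = v₁ × v₂ ∝ (0.513, -0.191, 0.343).
Dip δ = arctan(|n_h|/n_z) = arctan(0.548/0.343) = 58.0°.
Dip direction = azimuth of (n_x, n_y) = atan2(0.513, -0.191) = 110°.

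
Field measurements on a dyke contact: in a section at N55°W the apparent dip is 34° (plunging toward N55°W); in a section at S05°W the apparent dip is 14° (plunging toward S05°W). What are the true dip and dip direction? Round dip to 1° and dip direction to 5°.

true dip 44°, dip direction 260°

The two traces are lines in the plane: v₁ = (sin 305°·cos 34°, cos 305°·cos 34°, −sin 34°), v₂ = (sin 185°·cos 14°, cos 185°·cos 14°, −sin 14°).
n = v₁ × v₂ = (-0.656, -0.117, 0.697) (taken with n_z > 0).
tan δ = √(n_x²+n_y²)/n_z = 0.666/0.697, so δ = 43.7°.
Dip direction = atan2(-0.656, -0.117) = 260° (azimuth of n's horizontal projection).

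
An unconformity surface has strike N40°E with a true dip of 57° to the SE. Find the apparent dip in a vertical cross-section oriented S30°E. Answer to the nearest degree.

55°

Angle between strike (N40°E) and section (S30°E): β = 70°.
tan(apparent dip) = tan 57° · sin 70° = 1.4470
apparent dip = arctan 1.4470 = 55.35°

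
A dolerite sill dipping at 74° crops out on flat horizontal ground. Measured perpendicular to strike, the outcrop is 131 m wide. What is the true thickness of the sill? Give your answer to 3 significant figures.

126 m

True thickness t = w · sin(dip) = 131 × sin 74°
t = 131 × 0.9613 = 125.925 m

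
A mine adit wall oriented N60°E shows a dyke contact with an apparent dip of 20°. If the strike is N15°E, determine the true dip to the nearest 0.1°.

The section is 45° from the strike.
tan δ = tan α / sin β = tan 20° / sin 45° = 0.3640 / 0.7071 = 0.5147
δ = arctan(0.5147) = 27.24°

27.2°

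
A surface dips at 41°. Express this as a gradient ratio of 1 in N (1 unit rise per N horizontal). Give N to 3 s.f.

1 : N means tan θ = 1/N, so N = 1/tan 41° = 1/0.8693

1 in 1.15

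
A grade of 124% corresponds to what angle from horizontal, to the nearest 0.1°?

51.1°

tan θ = 124/100 = 1.2400
θ = arctan(1.2400) = 51.12°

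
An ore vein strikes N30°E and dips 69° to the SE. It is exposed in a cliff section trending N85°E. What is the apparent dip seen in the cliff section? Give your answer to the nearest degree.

The section lies 55° from the strike.
tan α = tan 69° × sin 55° = 2.6051 × 0.8192 = 2.1340
α = arctan(2.1340) = 64.89°

65°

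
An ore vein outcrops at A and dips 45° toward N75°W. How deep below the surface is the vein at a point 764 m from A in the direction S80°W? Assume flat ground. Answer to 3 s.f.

The hole lies 25° from the dip direction, so the down-dip offset is 764 × cos 25° = 692.42 m.
Depth = down-dip offset × tan(dip) = 692.42 × tan 45° = 692.42 × 1.0000
Depth = 692.42 m

692 m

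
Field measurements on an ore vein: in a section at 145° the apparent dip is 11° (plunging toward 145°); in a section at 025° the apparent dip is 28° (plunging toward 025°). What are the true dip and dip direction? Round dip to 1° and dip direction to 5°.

true dip 37°, dip direction 070°

The two traces are lines in the plane: v₁ = (sin 145°·cos 11°, cos 145°·cos 11°, −sin 11°), v₂ = (sin 25°·cos 28°, cos 25°·cos 28°, −sin 28°).
Cross product v₁ × v₂ gives the pole to the plane: n ∝ (0.530, 0.193, 0.751).
Dip δ = arctan(|n_h|/n_z) = arctan(0.564/0.751) = 36.9°.
Dip direction = atan2(0.530, 0.193) = 70° (azimuth of n's horizontal projection).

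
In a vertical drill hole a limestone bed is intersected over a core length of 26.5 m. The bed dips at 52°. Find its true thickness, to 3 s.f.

True thickness t = h · cos(dip) = 26.5 × cos 52°
t = 26.5 × 0.6157 = 16.315 m

16.3 m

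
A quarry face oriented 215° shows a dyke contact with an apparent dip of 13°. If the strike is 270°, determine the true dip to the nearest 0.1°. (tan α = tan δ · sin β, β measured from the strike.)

β = acute angle between strike 270° and section 215° = 55°.
tan(true dip) = tan 13° / sin 55° = 0.2818
true dip = arctan 0.2818 = 15.74°

15.7°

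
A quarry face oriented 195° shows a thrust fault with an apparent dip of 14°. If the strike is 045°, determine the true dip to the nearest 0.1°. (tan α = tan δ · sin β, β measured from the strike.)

β = acute angle between strike 045° and section 195° = 30°.
tan(true dip) = tan 14° / sin 30° = 0.4987
δ = arctan(0.4987) = 26.50°

26.5°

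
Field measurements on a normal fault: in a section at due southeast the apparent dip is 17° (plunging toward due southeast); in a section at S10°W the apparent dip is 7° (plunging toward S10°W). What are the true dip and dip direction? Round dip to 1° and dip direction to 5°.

Represent each trace as a vector plunging at its apparent dip toward its trend (east-north-up frame): v₁ = (0.676, -0.676, -0.292), v₂ = (-0.172, -0.977, -0.122).
Cross product v₁ × v₂ gives the pole to the plane: n ∝ (0.203, -0.133, 0.778).
tan δ = √(n_x²+n_y²)/n_z = 0.243/0.778, so δ = 17.3°.
Dip direction = azimuth of (n_x, n_y) = atan2(0.203, -0.133) = 123°.

true dip 17°, dip direction 125°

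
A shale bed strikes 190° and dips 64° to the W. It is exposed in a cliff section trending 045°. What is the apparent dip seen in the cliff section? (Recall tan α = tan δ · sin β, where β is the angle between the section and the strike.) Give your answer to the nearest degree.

50°

Angle between strike (190°) and section (045°): β = 35°.
tan α = tan 64° × sin 35° = 2.0503 × 0.5736 = 1.1760
α = arctan(1.1760) = 49.62°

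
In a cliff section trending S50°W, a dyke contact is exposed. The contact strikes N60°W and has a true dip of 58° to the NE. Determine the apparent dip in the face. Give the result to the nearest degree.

Angle between strike (N60°W) and section (S50°W): β = 70°.
tan α = tan 58° × sin 70° = 1.6003 × 0.9397 = 1.5038
apparent dip = arctan 1.5038 = 56.38°

56°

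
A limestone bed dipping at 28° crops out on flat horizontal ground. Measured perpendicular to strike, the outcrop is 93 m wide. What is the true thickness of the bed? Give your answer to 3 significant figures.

True thickness t = w · sin(dip) = 93 × sin 28°
t = 93 × 0.4695 = 43.661 m

43.7 m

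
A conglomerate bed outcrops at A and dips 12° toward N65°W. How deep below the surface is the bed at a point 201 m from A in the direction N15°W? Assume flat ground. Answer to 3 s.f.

The hole lies 50° from the dip direction, so the down-dip offset is 201 × cos 50° = 129.20 m.
Depth = down-dip offset × tan(dip) = 129.20 × tan 12° = 129.20 × 0.2126
Depth = 27.46 m

27.5 m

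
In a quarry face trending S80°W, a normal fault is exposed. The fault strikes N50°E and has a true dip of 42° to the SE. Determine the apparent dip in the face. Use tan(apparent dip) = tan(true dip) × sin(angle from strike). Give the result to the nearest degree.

The section lies 30° from the strike.
tan α = tan 42° × sin 30° = 0.9004 × 0.5000 = 0.4502
α = arctan(0.4502) = 24.24°

24°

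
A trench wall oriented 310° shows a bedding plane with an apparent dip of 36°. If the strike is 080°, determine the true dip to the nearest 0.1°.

The section is 50° from the strike.
tan(true dip) = tan 36° / sin 50° = 0.9484
δ = arctan(0.9484) = 43.48°

43.5°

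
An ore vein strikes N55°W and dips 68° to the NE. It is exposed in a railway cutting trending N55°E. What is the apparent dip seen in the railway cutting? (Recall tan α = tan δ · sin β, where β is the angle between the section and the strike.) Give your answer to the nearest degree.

The strike is N55°W and the section trends N55°E; the acute angle between them is β = 70°.
tan α = tan 68° × sin 70° = 2.4751 × 0.9397 = 2.3258
α = arctan(2.3258) = 66.73°

67°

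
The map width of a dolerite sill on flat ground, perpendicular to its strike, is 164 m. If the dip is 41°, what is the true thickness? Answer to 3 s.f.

True thickness t = w · sin(dip) = 164 × sin 41°
t = 164 × 0.6561 = 107.594 m

108 m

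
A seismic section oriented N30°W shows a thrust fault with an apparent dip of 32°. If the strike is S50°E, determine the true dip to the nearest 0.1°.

β = acute angle between strike S50°E and section N30°W = 20°.
tan δ = tan α / sin β = tan 32° / sin 20° = 0.6249 / 0.3420 = 1.8270
true dip = arctan 1.8270 = 61.31°

61.3°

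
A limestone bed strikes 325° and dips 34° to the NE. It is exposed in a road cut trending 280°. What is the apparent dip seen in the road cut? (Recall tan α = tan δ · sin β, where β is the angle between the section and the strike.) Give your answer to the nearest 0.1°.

25.5°

The section lies 45° from the strike.
tan α = tan 34° × sin 45° = 0.6745 × 0.7071 = 0.4769
α = arctan(0.4769) = 25.50°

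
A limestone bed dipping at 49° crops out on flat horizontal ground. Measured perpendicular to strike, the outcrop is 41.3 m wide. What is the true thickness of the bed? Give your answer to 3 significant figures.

True thickness t = w · sin(dip) = 41.3 × sin 49°
t = 41.3 × 0.7547 = 31.170 m

31.2 m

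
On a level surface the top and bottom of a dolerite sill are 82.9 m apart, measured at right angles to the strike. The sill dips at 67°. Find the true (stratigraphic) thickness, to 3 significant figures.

76.3 m

True thickness t = w · sin(dip) = 82.9 × sin 67°
t = 82.9 × 0.9205 = 76.310 m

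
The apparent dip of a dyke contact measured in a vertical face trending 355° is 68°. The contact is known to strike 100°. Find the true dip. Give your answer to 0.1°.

68.7°

The section is 75° from the strike.
tan δ = tan α / sin β = tan 68° / sin 75° = 2.4751 / 0.9659 = 2.5624
δ = arctan(2.5624) = 68.68°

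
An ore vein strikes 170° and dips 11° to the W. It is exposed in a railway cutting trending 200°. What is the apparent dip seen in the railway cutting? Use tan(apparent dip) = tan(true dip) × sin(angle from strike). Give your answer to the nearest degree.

6°

The strike is 170° and the section trends 200°; the acute angle between them is β = 30°.
tan α = tan 11° × sin 30° = 0.1944 × 0.5000 = 0.0972
apparent dip = arctan 0.0972 = 5.55°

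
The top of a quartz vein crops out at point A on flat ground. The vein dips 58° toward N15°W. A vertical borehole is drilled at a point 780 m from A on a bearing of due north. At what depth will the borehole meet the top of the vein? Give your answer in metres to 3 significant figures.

1210 m

The hole lies 15° from the dip direction, so the down-dip offset is 780 × cos 15° = 753.42 m.
Depth = down-dip offset × tan(dip) = 753.42 × tan 58° = 753.42 × 1.6003
Depth = 1205.73 m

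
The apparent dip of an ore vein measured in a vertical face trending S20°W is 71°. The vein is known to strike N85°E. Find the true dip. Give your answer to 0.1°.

The section is 65° from the strike.
tan(true dip) = tan 71° / sin 65° = 3.2044
δ = arctan(3.2044) = 72.67°

72.7°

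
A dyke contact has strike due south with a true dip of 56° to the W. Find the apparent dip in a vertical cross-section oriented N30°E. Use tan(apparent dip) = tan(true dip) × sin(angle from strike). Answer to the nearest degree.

37°

The strike is due south and the section trends N30°E; the acute angle between them is β = 30°.
tan(apparent dip) = tan 56° · sin 30° = 0.7413
apparent dip = arctan 0.7413 = 36.55°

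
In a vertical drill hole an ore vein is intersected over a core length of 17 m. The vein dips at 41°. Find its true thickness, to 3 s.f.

True thickness t = h · cos(dip) = 17 × cos 41°
t = 17 × 0.7547 = 12.830 m

12.8 m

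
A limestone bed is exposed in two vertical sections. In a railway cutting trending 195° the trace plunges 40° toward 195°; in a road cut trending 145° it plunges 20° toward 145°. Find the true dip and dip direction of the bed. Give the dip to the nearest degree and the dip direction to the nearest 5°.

true dip 41°, dip direction 210°

The two traces are lines in the plane: v₁ = (sin 195°·cos 40°, cos 195°·cos 40°, −sin 40°), v₂ = (sin 145°·cos 20°, cos 145°·cos 20°, −sin 20°).
Cross product v₁ × v₂ gives the pole to the plane: n ∝ (-0.242, -0.414, 0.551).
tan δ = √(n_x²+n_y²)/n_z = 0.480/0.551, so δ = 41.0°.
Dip direction = azimuth of (n_x, n_y) = atan2(-0.242, -0.414) = 210°.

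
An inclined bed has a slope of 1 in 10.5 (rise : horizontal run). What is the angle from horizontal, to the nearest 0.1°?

5.4°

tan θ = 1/10.5 = 0.0952
θ = arctan(0.0952) = 5.44°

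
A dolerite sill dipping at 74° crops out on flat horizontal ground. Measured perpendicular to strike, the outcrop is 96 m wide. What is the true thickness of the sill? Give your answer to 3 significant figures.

92.3 m

True thickness t = w · sin(dip) = 96 × sin 74°
t = 96 × 0.9613 = 92.281 m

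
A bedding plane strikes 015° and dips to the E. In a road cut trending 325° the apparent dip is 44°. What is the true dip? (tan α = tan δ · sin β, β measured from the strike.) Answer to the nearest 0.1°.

The section is 50° from the strike.
tan(true dip) = tan 44° / sin 50° = 1.2606
δ = arctan(1.2606) = 51.58°

51.6°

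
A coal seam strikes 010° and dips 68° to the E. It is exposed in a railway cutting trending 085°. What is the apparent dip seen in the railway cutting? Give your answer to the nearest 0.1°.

67.3°

The strike is 010° and the section trends 085°; the acute angle between them is β = 75°.
tan(apparent dip) = tan 68° · sin 75° = 2.3908
α = arctan(2.3908) = 67.30°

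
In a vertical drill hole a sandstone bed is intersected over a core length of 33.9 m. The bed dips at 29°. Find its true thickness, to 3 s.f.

True thickness t = h · cos(dip) = 33.9 × cos 29°
t = 33.9 × 0.8746 = 29.650 m

29.6 m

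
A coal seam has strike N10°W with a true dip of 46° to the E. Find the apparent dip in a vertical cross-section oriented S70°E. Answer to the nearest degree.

The section lies 60° from the strike.
tan(apparent dip) = tan 46° · sin 60° = 0.8968
α = arctan(0.8968) = 41.89°

42°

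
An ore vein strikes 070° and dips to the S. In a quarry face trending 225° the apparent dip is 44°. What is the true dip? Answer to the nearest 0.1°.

66.4°

β = acute angle between strike 070° and section 225° = 25°.
tan δ = tan α / sin β = tan 44° / sin 25° = 0.9657 / 0.4226 = 2.2850
δ = arctan(2.2850) = 66.36°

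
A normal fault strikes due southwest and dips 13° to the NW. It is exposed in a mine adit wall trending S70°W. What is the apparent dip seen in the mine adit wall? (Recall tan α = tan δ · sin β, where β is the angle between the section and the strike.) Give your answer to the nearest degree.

Angle between strike (due southwest) and section (S70°W): β = 25°.
tan α = tan 13° × sin 25° = 0.2309 × 0.4226 = 0.0976
α = arctan(0.0976) = 5.57°

6°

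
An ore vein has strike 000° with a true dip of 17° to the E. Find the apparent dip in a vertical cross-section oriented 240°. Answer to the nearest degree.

The section lies 60° from the strike.
tan(apparent dip) = tan 17° · sin 60° = 0.2648
apparent dip = arctan 0.2648 = 14.83°

15°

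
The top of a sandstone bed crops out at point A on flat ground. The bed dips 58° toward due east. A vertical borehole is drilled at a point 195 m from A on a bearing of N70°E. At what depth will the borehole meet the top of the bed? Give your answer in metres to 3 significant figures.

293 m

The hole lies 20° from the dip direction, so the down-dip offset is 195 × cos 20° = 183.24 m.
Depth = down-dip offset × tan(dip) = 183.24 × tan 58° = 183.24 × 1.6003
Depth = 293.25 m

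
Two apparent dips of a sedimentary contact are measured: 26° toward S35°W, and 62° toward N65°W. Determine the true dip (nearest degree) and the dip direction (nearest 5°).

true dip 62°, dip direction 290°

Represent each trace as a vector plunging at its apparent dip toward its trend (east-north-up frame): v₁ = (-0.516, -0.736, -0.438), v₂ = (-0.425, 0.198, -0.883).
n = v₁ × v₂ = (-0.737, 0.269, 0.416) (taken with n_z > 0).
True dip = arccos(n_z / |n|) = arccos(0.4681) = 62.1°.
Dip direction = atan2(-0.737, 0.269) = 290° (azimuth of n's horizontal projection).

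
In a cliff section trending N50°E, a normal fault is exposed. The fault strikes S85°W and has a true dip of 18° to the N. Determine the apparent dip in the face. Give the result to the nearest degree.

Angle between strike (S85°W) and section (N50°E): β = 35°.
tan α = tan 18° × sin 35° = 0.3249 × 0.5736 = 0.1864
α = arctan(0.1864) = 10.56°

11°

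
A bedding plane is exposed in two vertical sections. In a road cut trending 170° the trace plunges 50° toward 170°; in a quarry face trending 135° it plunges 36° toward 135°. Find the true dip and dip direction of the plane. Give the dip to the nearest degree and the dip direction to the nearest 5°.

true dip 52°, dip direction 190°

Each apparent-dip line lies in the plane. As unit vectors (x east, y north, z up), v₁ plunges 50°→170° and v₂ plunges 36°→135°.
n = v₁ × v₂ = (-0.066, -0.373, 0.298) (taken with n_z > 0).
tan δ = √(n_x²+n_y²)/n_z = 0.378/0.298, so δ = 51.8°.
The horizontal component of n points toward azimuth atan2(n_x, n_y) = 190°, the dip direction.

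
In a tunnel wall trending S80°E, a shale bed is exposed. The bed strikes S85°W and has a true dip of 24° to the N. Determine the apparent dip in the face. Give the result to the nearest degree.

Angle between strike (S85°W) and section (S80°E): β = 15°.
tan α = tan 24° × sin 15° = 0.4452 × 0.2588 = 0.1152
apparent dip = arctan 0.1152 = 6.57°

7°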